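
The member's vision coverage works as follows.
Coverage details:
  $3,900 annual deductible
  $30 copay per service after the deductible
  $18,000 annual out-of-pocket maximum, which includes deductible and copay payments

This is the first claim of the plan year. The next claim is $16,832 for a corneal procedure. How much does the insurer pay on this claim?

$12,902

Nothing has been paid toward the $3,900 deductible, so the first $3,900 of this charge is applied there.
That leaves $16,832 − $3,900 = $12,932 for the copay.
Copay on this service: $30.
That puts the member's cost at $3,900 + $30 = $3,930 before any cap.
Cumulative spending $0 + $3,930 = $3,930 stays under the $18,000 maximum.
The plan picks up $16,832 − $3,930 = $12,902.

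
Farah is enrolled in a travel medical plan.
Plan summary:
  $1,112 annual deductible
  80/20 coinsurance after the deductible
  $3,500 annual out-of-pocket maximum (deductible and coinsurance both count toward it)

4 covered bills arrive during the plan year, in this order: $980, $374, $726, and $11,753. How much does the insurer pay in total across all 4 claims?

#1 ($980): entire amount goes to the deductible. Cost to traveler: $980. OOP to date $980. Plan pays $980 − $980 = $0.
#2 ($374): deductible takes $132, $242 remains; traveler's 20% is $48.40. Cost to traveler: $180.40. OOP to date $1,160.40. Insurer: $374 − $180.40 = $193.60.
#3 ($726): deductible met; 20% of $726 = $145.20. Cost to traveler: $145.20. OOP to date $1,305.60. Insurer: $726 − $145.20 = $580.80.
#4 ($11,753): 20% coinsurance on $11,753 = $2,350.60. That would push OOP to $3,656.20, over the $3,500 cap, so traveler pays $3,500 − $1,305.60 = $2,194.40. Insurer: $11,753 − $2,194.40 = $9,558.60.
Insurer total = bills − traveler's total = $13,833 − $3,500 = $10,333.

$10,333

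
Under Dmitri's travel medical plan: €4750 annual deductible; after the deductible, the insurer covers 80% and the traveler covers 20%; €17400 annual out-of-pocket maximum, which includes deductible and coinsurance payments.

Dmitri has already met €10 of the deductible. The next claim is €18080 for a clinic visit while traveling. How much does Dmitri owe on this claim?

€7408

Remaining deductible: €4750 − €10 = €4740.
After the €4740 deductible portion, €18080 − €4740 = €13340 is subject to coinsurance.
Traveler's 20% share of €13340 is €2668.
Traveler responsibility before any cap: €4740 + €2668 = €7408.
Total out-of-pocket so far would be €10 + €7408 = €7418, below the €17400 cap — no reduction.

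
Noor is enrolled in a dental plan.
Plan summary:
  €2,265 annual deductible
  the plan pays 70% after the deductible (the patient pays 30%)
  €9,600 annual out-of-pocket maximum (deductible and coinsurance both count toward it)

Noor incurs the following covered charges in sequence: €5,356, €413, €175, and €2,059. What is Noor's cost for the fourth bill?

€617.70

#1 (€5,356): deductible takes €2,265, €3,091 remains; patient's 30% is €927.30. Patient owes €3,192.30 (running OOP €3,192.30).
#2 (€413): deductible already satisfied, so patient's share is 30% × €413 = €123.90. Patient owes €123.90 (running OOP €3,316.20).
#3 (€175): 30% coinsurance on €175 = €52.50. Patient owes €52.50 (running OOP €3,368.70).
#4 (€2,059): 30% coinsurance on €2,059 = €617.70. Cost to patient: €617.70. OOP to date €3,986.40.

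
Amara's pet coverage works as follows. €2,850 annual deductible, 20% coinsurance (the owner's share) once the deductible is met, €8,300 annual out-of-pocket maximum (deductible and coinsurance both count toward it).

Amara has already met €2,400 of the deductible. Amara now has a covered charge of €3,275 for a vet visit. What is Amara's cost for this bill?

€1,015

€2,400 of the €2,850 deductible is already met, leaving €450.
The remaining €2,825 (= €3,275 − €450) moves to coinsurance.
Coinsurance: €2,825 × 20% = €565.
That puts the owner's cost at €450 + €565 = €1,015 before any cap.
Year-to-date out-of-pocket becomes €2,400 + €1,015 = €3,415, still under the €8,300 maximum, so no cap applies.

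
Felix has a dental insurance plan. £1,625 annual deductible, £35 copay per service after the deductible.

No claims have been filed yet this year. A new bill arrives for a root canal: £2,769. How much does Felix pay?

£1,660

The full £1,625 deductible is still open; £1,625 of this bill applies to it.
The remaining £1,144 (= £2,769 − £1,625) moves to the copay.
Copay on this service: £35.
Patient responsibility: £1,625 + £35 = £1,660.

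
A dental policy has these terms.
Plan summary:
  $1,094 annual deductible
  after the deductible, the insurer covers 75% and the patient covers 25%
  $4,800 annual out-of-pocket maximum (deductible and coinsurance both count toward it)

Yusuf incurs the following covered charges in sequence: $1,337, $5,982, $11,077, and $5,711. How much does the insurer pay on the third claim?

#1 ($1,337): deductible takes $1,094, $243 remains; coinsurance $243 × 25% = $60.75. Cost to patient: $1,154.75. OOP to date $1,154.75. Plan pays $1,337 − $1,154.75 = $182.25.
#2 ($5,982): deductible met; 25% of $5,982 = $1,495.50. Patient owes $1,495.50 (running OOP $2,650.25). Insurer: $5,982 − $1,495.50 = $4,486.50.
#3 ($11,077): deductible met; 25% of $11,077 = $2,769.25. OOP would hit $5,419.50 > $4,800, so the cap limits the patient to $4,800 − $2,650.25 = $2,149.75. Plan pays $11,077 − $2,149.75 = $8,927.25.

$8,927.25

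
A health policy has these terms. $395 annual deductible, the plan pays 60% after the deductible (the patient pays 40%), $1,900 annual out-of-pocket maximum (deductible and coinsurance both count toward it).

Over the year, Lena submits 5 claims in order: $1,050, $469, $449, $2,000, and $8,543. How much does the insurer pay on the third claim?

Claim 1 ($1,050): deductible takes $395, $655 remains; 40% of $655 = $262. Cost to patient: $657. OOP to date $657. Plan pays $1,050 − $657 = $393.
Claim 2 ($469): deductible met; 40% of $469 = $187.60. Patient owes $187.60 (running OOP $844.60). Plan pays $469 − $187.60 = $281.40.
Claim 3 ($449): deductible met; 40% of $449 = $179.60. Patient pays $179.60; OOP now $1,024.20. Insurer: $449 − $179.60 = $269.40.

$269.40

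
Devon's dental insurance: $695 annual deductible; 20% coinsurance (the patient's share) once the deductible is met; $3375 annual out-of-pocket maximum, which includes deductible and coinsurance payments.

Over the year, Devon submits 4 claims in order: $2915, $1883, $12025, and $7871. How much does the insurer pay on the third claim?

$10165.60

Claim 1 — $2915: $695 finishes the deductible; $2220 goes to coinsurance; patient's 20% is $444. Patient owes $1139 (running OOP $1139). Plan pays $2915 − $1139 = $1776.
Claim 2 — $1883: deductible met; 20% of $1883 = $376.60. Cost to patient: $376.60. OOP to date $1515.60. Insurer: $1883 − $376.60 = $1506.40.
Claim 3 — $12025: 20% coinsurance on $12025 = $2405. Adding that to $1515.60 gives $3920.60, past the $3375 cap; patient pays only $3375 − $1515.60 = $1859.40. Insurer: $12025 − $1859.40 = $10165.60.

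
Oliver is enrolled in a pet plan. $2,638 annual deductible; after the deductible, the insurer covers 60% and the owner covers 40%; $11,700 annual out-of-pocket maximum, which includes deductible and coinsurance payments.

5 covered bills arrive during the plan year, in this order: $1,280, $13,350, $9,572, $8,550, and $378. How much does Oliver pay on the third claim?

$3,828.80

Claim 1 ($1,280): all of it applies to the deductible. Owner owes $1,280 (running OOP $1,280).
Claim 2 ($13,350): $1,358 to deductible, leaving $11,992; coinsurance $11,992 × 40% = $4,796.80. Owner owes $6,154.80 (running OOP $7,434.80).
Claim 3 ($9,572): 40% coinsurance on $9,572 = $3,828.80. Owner pays $3,828.80; OOP now $11,263.60.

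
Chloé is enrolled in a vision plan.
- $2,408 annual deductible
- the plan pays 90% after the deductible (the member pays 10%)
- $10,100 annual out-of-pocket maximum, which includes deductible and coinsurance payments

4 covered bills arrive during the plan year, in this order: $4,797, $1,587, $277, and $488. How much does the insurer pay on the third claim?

$249.30

#1 ($4,797): $2,408 finishes the deductible; $2,389 goes to coinsurance; 10% of $2,389 = $238.90. Member owes $2,646.90 (running OOP $2,646.90). Insurer: $4,797 − $2,646.90 = $2,150.10.
#2 ($1,587): 10% coinsurance on $1,587 = $158.70. Member pays $158.70; OOP now $2,805.60. Insurer: $1,587 − $158.70 = $1,428.30.
#3 ($277): 10% coinsurance on $277 = $27.70. Member owes $27.70 (running OOP $2,833.30). Plan pays $277 − $27.70 = $249.30.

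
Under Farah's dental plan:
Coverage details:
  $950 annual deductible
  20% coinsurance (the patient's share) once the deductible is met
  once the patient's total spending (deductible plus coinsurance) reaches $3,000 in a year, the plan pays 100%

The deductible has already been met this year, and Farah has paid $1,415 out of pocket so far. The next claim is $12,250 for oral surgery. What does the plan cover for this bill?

The deductible is already satisfied, so the full bill goes to coinsurance.
20% of $12,250 = $2,450 falls to the patient.
Adding $2,450 to the $1,415 already spent would give $3,865, which exceeds the $3,000 cap; the patient pays just $3,000 − $1,415 = $1,585.
The insurer covers the remainder: $12,250 − $1,585 = $10,665.

$10,665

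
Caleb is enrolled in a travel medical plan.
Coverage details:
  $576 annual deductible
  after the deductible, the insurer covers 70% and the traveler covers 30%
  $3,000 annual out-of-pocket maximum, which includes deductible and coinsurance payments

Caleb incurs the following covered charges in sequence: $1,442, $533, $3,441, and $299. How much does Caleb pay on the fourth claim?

$89.70

Claim 1 — $1,442: $576 finishes the deductible; $866 goes to coinsurance; 30% of $866 = $259.80. Traveler owes $835.80 (running OOP $835.80).
Claim 2 — $533: deductible already satisfied, so traveler's share is 30% × $533 = $159.90. Cost to traveler: $159.90. OOP to date $995.70.
Claim 3 — $3,441: 30% coinsurance on $3,441 = $1,032.30. Traveler pays $1,032.30; OOP now $2,028.
Claim 4 — $299: deductible already satisfied, so traveler's share is 30% × $299 = $89.70. Traveler pays $89.70; OOP now $2,117.70.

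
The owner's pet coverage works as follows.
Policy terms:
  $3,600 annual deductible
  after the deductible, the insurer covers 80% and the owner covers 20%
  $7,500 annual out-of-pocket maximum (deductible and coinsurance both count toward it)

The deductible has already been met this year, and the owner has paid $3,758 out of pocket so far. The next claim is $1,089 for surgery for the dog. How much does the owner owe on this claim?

$217.80

With the deductible met, the entire $1,089 is subject to coinsurance.
20% of $1,089 = $217.80 falls to the owner.
Total out-of-pocket so far would be $3,758 + $217.80 = $3,975.80, below the $7,500 cap — no reduction.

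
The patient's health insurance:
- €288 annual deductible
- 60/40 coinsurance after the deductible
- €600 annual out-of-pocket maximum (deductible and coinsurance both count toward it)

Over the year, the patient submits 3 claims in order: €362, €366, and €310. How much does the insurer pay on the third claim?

€186

#1 (€362): €288 finishes the deductible; €74 goes to coinsurance; 40% of €74 = €29.60. Patient owes €317.60 (running OOP €317.60). Insurer: €362 − €317.60 = €44.40.
#2 (€366): deductible already satisfied, so patient's share is 40% × €366 = €146.40. Patient pays €146.40; OOP now €464. Insurer: €366 − €146.40 = €219.60.
#3 (€310): deductible already satisfied, so patient's share is 40% × €310 = €124. Patient owes €124 (running OOP €588). Insurer: €310 − €124 = €186.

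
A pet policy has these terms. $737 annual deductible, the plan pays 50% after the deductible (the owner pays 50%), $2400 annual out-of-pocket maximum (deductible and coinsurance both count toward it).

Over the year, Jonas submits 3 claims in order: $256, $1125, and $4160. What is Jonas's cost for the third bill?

$1341

Bill 1, $256: fully absorbed by the deductible. Owner pays $256; OOP now $256.
Bill 2, $1125: deductible takes $481, $644 remains; owner's 50% is $322. Owner pays $803; OOP now $1059.
Bill 3, $4160: deductible already satisfied, so owner's share is 50% × $4160 = $2080. Adding that to $1059 gives $3139, past the $2400 cap; owner pays only $2400 − $1059 = $1341.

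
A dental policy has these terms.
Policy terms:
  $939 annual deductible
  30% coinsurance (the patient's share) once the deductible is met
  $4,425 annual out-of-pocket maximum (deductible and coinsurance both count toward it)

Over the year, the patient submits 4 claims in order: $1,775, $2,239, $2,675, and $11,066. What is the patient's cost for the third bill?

#1 ($1,775): $939 finishes the deductible; $836 goes to coinsurance; coinsurance $836 × 30% = $250.80. Patient pays $1,189.80; OOP now $1,189.80.
#2 ($2,239): deductible already satisfied, so patient's share is 30% × $2,239 = $671.70. Cost to patient: $671.70. OOP to date $1,861.50.
#3 ($2,675): 30% coinsurance on $2,675 = $802.50. Patient pays $802.50; OOP now $2,664.

$802.50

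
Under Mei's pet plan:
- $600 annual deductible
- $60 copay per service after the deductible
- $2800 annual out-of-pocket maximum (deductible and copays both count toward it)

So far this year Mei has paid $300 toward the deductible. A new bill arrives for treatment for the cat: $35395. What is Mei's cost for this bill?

$360

Deductible still to meet: $600 − $300 = $300.
After the $300 deductible portion, $35395 − $300 = $35095 is subject to the copay.
Copay on this service: $60.
That puts the owner's cost at $300 + $60 = $360 before any cap.
Total out-of-pocket so far would be $300 + $360 = $660, below the $2800 cap — no reduction.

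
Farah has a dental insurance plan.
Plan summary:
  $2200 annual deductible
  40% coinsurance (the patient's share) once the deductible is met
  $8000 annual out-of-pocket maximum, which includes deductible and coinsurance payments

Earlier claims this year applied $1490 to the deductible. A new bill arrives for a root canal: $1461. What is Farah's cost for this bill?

$1010.40

$1490 of the $2200 deductible is already met, leaving $710.
After the $710 deductible portion, $1461 − $710 = $751 is subject to coinsurance.
Coinsurance: $751 × 40% = $300.40.
Patient responsibility before any cap: $710 + $300.40 = $1010.40.
Cumulative spending $1490 + $1010.40 = $2500.40 stays under the $8000 maximum.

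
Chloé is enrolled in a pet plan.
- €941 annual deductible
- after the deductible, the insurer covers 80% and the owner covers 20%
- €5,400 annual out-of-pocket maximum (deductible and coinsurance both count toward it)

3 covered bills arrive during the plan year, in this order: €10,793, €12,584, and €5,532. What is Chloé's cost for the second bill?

#1 (€10,793): €941 finishes the deductible; €9,852 goes to coinsurance; owner's 20% is €1,970.40. Owner pays €2,911.40; OOP now €2,911.40.
#2 (€12,584): 20% coinsurance on €12,584 = €2,516.80. Adding that to €2,911.40 gives €5,428.20, past the €5,400 cap; owner pays only €5,400 − €2,911.40 = €2,488.60.

€2,488.60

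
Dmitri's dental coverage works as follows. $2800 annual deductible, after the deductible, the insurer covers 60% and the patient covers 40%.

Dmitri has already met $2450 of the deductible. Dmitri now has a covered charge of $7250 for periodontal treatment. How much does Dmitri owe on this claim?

Deductible still to meet: $2800 − $2450 = $350.
The remaining $6900 (= $7250 − $350) moves to coinsurance.
Coinsurance: $6900 × 40% = $2760.
So the patient owes $350 + $2760 = $3110.

$3110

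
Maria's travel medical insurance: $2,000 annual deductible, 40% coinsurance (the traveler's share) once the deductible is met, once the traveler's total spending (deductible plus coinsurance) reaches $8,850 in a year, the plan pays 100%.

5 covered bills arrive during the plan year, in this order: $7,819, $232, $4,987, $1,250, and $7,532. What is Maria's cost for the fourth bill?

Claim 1 ($7,819): deductible takes $2,000, $5,819 remains; 40% of $5,819 = $2,327.60. Traveler owes $4,327.60 (running OOP $4,327.60).
Claim 2 ($232): deductible met; 40% of $232 = $92.80. Traveler owes $92.80 (running OOP $4,420.40).
Claim 3 ($4,987): 40% coinsurance on $4,987 = $1,994.80. Traveler pays $1,994.80; OOP now $6,415.20.
Claim 4 ($1,250): deductible already satisfied, so traveler's share is 40% × $1,250 = $500. Cost to traveler: $500. OOP to date $6,915.20.

$500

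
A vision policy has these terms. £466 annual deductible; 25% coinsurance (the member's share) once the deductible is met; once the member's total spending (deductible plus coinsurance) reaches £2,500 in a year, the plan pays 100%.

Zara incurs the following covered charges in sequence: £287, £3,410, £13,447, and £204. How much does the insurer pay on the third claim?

Claim 1 (£287): all of it applies to the deductible. Member pays £287; OOP now £287. Plan pays £287 − £287 = £0.
Claim 2 (£3,410): £179 to deductible, leaving £3,231; 25% of £3,231 = £807.75. Member owes £986.75 (running OOP £1,273.75). Plan pays £3,410 − £986.75 = £2,423.25.
Claim 3 (£13,447): 25% coinsurance on £13,447 = £3,361.75. That would push OOP to £4,635.50, over the £2,500 cap, so member pays £2,500 − £1,273.75 = £1,226.25. Plan pays £13,447 − £1,226.25 = £12,220.75.

£12,220.75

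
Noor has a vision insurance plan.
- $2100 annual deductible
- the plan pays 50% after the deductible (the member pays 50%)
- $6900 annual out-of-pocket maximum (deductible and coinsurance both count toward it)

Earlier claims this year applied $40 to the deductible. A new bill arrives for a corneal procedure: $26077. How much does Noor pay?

$6860

Deductible still to meet: $2100 − $40 = $2060.
That leaves $26077 − $2060 = $24017 for coinsurance.
Member's 50% share of $24017 is $12008.50.
That puts the member's cost at $2060 + $12008.50 = $14068.50 before any cap.
Adding $14068.50 to the $40 already spent would give $14108.50, which exceeds the $6900 cap; the member pays just $6900 − $40 = $6860.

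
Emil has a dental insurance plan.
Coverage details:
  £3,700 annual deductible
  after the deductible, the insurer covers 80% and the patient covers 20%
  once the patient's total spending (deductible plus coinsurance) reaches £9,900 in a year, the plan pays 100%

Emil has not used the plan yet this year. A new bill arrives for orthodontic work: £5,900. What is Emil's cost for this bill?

The full £3,700 deductible is still open; £3,700 of this bill applies to it.
That leaves £5,900 − £3,700 = £2,200 for coinsurance.
Patient's 20% share of £2,200 is £440.
Patient responsibility before any cap: £3,700 + £440 = £4,140.
Year-to-date out-of-pocket becomes £0 + £4,140 = £4,140, still under the £9,900 maximum, so no cap applies.

£4,140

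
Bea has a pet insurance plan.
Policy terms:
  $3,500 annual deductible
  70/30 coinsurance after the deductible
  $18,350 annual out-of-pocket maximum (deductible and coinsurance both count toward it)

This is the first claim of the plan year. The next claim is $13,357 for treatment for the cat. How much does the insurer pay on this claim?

The full $3,500 deductible is still open; $3,500 of this bill applies to it.
The remaining $9,857 (= $13,357 − $3,500) moves to coinsurance.
Owner's 30% share of $9,857 is $2,957.10.
Owner responsibility before any cap: $3,500 + $2,957.10 = $6,457.10.
Year-to-date out-of-pocket becomes $0 + $6,457.10 = $6,457.10, still under the $18,350 maximum, so no cap applies.
The plan picks up $13,357 − $6,457.10 = $6,899.90.

$6,899.90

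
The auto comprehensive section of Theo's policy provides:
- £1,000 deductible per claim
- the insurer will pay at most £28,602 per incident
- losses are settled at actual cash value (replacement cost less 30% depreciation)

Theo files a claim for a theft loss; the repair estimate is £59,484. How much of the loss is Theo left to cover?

£30,882

Depreciate 30%: the covered value is £59,484 × 0.7 = £41,638.80.
Subtract the deductible: £41,638.80 − £1,000 = £40,638.80.
Since £40,638.80 > £28,602, the payout is capped at £28,602.
Policyholder's share is the uncovered remainder: £59,484 − £28,602 = £30,882.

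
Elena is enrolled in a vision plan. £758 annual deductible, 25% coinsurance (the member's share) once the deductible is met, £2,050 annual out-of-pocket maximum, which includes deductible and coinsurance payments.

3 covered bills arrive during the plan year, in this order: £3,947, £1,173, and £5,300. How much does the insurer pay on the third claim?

#1 (£3,947): £758 to deductible, leaving £3,189; 25% of £3,189 = £797.25. Member owes £1,555.25 (running OOP £1,555.25). Insurer: £3,947 − £1,555.25 = £2,391.75.
#2 (£1,173): deductible already satisfied, so member's share is 25% × £1,173 = £293.25. Member owes £293.25 (running OOP £1,848.50). Plan pays £1,173 − £293.25 = £879.75.
#3 (£5,300): deductible met; 25% of £5,300 = £1,325. Adding that to £1,848.50 gives £3,173.50, past the £2,050 cap; member pays only £2,050 − £1,848.50 = £201.50. Plan pays £5,300 − £201.50 = £5,098.50.

£5,098.50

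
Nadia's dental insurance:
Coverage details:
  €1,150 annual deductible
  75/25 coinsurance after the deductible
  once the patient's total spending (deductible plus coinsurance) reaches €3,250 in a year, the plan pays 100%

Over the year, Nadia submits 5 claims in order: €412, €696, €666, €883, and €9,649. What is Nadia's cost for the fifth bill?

€1,723.25

Claim 1 (€412): fully absorbed by the deductible. Patient pays €412; OOP now €412.
Claim 2 (€696): fully absorbed by the deductible. Cost to patient: €696. OOP to date €1,108.
Claim 3 (€666): deductible takes €42, €624 remains; 25% of €624 = €156. Cost to patient: €198. OOP to date €1,306.
Claim 4 (€883): deductible met; 25% of €883 = €220.75. Patient pays €220.75; OOP now €1,526.75.
Claim 5 (€9,649): deductible met; 25% of €9,649 = €2,412.25. OOP would hit €3,939 > €3,250, so the cap limits the patient to €3,250 − €1,526.75 = €1,723.25.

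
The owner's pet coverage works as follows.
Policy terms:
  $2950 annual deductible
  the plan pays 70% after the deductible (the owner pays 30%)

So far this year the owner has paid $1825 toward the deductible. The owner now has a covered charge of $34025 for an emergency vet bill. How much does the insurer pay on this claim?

Remaining deductible: $2950 − $1825 = $1125.
The remaining $32900 (= $34025 − $1125) moves to coinsurance.
Owner's 30% share of $32900 is $9870.
So the owner owes $1125 + $9870 = $10995.
The plan picks up $34025 − $10995 = $23030.

$23030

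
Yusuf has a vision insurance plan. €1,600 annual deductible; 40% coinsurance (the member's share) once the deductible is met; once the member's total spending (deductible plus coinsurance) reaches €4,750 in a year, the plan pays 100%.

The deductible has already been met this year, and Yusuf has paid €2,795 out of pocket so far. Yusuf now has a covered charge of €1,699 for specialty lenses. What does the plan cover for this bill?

The deductible is already satisfied, so the full bill goes to coinsurance.
Member's 40% share of €1,699 is €679.60.
Year-to-date out-of-pocket becomes €2,795 + €679.60 = €3,474.60, still under the €4,750 maximum, so no cap applies.
Insurer pays the balance: €1,699 − €679.60 = €1,019.40.

€1,019.40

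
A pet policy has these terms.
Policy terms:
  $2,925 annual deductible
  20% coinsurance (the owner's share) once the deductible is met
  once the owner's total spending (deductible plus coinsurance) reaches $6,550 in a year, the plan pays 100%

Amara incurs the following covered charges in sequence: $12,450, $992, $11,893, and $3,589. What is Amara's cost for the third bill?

$1,521.60

#1 ($12,450): $2,925 finishes the deductible; $9,525 goes to coinsurance; coinsurance $9,525 × 20% = $1,905. Owner owes $4,830 (running OOP $4,830).
#2 ($992): 20% coinsurance on $992 = $198.40. Owner pays $198.40; OOP now $5,028.40.
#3 ($11,893): 20% coinsurance on $11,893 = $2,378.60. That would push OOP to $7,407, over the $6,550 cap, so owner pays $6,550 − $5,028.40 = $1,521.60.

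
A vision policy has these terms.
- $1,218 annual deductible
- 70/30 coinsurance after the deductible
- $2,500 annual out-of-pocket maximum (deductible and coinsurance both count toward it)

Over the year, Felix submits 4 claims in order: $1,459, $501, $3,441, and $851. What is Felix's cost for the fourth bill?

Bill 1, $1,459: deductible takes $1,218, $241 remains; 30% of $241 = $72.30. Cost to member: $1,290.30. OOP to date $1,290.30.
Bill 2, $501: 30% coinsurance on $501 = $150.30. Member owes $150.30 (running OOP $1,440.60).
Bill 3, $3,441: 30% coinsurance on $3,441 = $1,032.30. Cost to member: $1,032.30. OOP to date $2,472.90.
Bill 4, $851: deductible met; 30% of $851 = $255.30. OOP would hit $2,728.20 > $2,500, so the cap limits the member to $2,500 − $2,472.90 = $27.10.

$27.10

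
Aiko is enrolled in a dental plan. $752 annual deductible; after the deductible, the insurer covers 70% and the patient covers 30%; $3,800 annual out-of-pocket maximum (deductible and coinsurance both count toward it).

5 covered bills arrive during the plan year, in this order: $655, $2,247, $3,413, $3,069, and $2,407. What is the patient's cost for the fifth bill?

$458.40

Claim 1 — $655: fully absorbed by the deductible. Patient owes $655 (running OOP $655).
Claim 2 — $2,247: $97 finishes the deductible; $2,150 goes to coinsurance; 30% of $2,150 = $645. Patient pays $742; OOP now $1,397.
Claim 3 — $3,413: 30% coinsurance on $3,413 = $1,023.90. Cost to patient: $1,023.90. OOP to date $2,420.90.
Claim 4 — $3,069: deductible already satisfied, so patient's share is 30% × $3,069 = $920.70. Patient pays $920.70; OOP now $3,341.60.
Claim 5 — $2,407: deductible met; 30% of $2,407 = $722.10. OOP would hit $4,063.70 > $3,800, so the cap limits the patient to $3,800 − $3,341.60 = $458.40.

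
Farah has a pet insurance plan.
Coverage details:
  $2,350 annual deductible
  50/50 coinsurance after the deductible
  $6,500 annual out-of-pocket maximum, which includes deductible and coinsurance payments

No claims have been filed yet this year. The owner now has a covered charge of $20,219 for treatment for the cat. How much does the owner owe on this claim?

Deductible not yet touched, so the first $2,350 of the bill goes to the deductible.
The remaining $17,869 (= $20,219 − $2,350) moves to coinsurance.
50% of $17,869 = $8,934.50 falls to the owner.
That puts the owner's cost at $2,350 + $8,934.50 = $11,284.50 before any cap.
Year-to-date out-of-pocket would reach $0 + $11,284.50 = $11,284.50, above the $6,500 maximum, so the owner pays only $6,500 − $0 = $6,500.

$6,500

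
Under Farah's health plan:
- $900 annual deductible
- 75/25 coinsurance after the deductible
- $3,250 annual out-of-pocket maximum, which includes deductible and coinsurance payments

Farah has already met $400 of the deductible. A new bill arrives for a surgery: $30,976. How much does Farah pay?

$2,850

Deductible still to meet: $900 − $400 = $500.
That leaves $30,976 − $500 = $30,476 for coinsurance.
25% of $30,476 = $7,619 falls to the patient.
That puts the patient's cost at $500 + $7,619 = $8,119 before any cap.
That would bring total out-of-pocket to $8,519, past the $3,250 cap. The patient is capped at $3,250 − $400 = $2,850 on this claim.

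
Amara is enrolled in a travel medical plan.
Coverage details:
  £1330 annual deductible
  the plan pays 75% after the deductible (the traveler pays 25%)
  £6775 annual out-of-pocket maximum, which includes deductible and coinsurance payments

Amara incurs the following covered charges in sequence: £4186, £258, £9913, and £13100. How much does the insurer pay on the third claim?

Claim 1 — £4186: deductible takes £1330, £2856 remains; traveler's 25% is £714. Traveler owes £2044 (running OOP £2044). Plan pays £4186 − £2044 = £2142.
Claim 2 — £258: 25% coinsurance on £258 = £64.50. Traveler pays £64.50; OOP now £2108.50. Plan pays £258 − £64.50 = £193.50.
Claim 3 — £9913: 25% coinsurance on £9913 = £2478.25. Cost to traveler: £2478.25. OOP to date £4586.75. Plan pays £9913 − £2478.25 = £7434.75.

£7434.75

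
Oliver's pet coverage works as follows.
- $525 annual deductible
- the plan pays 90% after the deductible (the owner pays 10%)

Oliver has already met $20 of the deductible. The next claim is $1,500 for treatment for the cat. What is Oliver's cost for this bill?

$604.50

Remaining deductible: $525 − $20 = $505.
After the $505 deductible portion, $1,500 − $505 = $995 is subject to coinsurance.
Owner's 10% share of $995 is $99.50.
So the owner owes $505 + $99.50 = $604.50.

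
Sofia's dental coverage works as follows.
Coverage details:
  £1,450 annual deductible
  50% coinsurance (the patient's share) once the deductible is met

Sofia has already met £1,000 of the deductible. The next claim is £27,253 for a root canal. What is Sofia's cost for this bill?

£13,851.50

Deductible still to meet: £1,450 − £1,000 = £450.
That leaves £27,253 − £450 = £26,803 for coinsurance.
50% of £26,803 = £13,401.50 falls to the patient.
That puts the patient's cost at £450 + £13,401.50 = £13,851.50.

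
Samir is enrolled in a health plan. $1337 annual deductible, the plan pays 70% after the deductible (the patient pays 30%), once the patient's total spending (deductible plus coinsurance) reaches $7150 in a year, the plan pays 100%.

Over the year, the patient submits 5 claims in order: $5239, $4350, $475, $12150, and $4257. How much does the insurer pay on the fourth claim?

Claim 1 — $5239: $1337 finishes the deductible; $3902 goes to coinsurance; coinsurance $3902 × 30% = $1170.60. Patient owes $2507.60 (running OOP $2507.60). Insurer: $5239 − $2507.60 = $2731.40.
Claim 2 — $4350: deductible met; 30% of $4350 = $1305. Cost to patient: $1305. OOP to date $3812.60. Plan pays $4350 − $1305 = $3045.
Claim 3 — $475: 30% coinsurance on $475 = $142.50. Patient pays $142.50; OOP now $3955.10. Plan pays $475 − $142.50 = $332.50.
Claim 4 — $12150: deductible already satisfied, so patient's share is 30% × $12150 = $3645. That would push OOP to $7600.10, over the $7150 cap, so patient pays $7150 − $3955.10 = $3194.90. Plan pays $12150 − $3194.90 = $8955.10.

$8955.10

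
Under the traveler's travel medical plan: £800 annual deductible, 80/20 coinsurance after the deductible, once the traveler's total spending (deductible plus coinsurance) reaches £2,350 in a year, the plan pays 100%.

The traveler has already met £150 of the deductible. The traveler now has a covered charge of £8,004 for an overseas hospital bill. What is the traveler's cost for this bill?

£2,120.80

Remaining deductible: £800 − £150 = £650.
That leaves £8,004 − £650 = £7,354 for coinsurance.
Coinsurance: £7,354 × 20% = £1,470.80.
Traveler responsibility before any cap: £650 + £1,470.80 = £2,120.80.
Cumulative spending £150 + £2,120.80 = £2,270.80 stays under the £2,350 maximum.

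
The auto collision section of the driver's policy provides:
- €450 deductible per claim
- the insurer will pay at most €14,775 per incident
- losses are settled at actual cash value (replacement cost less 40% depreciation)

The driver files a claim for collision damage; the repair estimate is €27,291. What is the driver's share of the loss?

€12,516

Depreciate 40%: the covered value is €27,291 × 0.6 = €16,374.60.
Less the €450 deductible: €16,374.60 − €450 = €15,924.60.
The €14,775 per-incident cap binds; insurer pays €14,775.
Driver's share is the uncovered remainder: €27,291 − €14,775 = €12,516.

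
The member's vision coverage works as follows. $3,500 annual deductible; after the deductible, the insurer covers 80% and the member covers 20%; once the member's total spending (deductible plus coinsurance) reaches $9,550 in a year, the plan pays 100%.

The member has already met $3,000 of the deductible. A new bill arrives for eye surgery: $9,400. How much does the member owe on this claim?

$2,280

Deductible still to meet: $3,500 − $3,000 = $500.
The remaining $8,900 (= $9,400 − $500) moves to coinsurance.
Member's 20% share of $8,900 is $1,780.
So the member owes $500 + $1,780 = $2,280 before any cap.
Cumulative spending $3,000 + $2,280 = $5,280 stays under the $9,550 maximum.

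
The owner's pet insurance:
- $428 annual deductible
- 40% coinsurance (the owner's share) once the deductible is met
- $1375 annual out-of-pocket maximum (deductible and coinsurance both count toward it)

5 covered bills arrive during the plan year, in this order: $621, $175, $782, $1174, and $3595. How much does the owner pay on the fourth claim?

#1 ($621): $428 finishes the deductible; $193 goes to coinsurance; 40% of $193 = $77.20. Owner pays $505.20; OOP now $505.20.
#2 ($175): deductible met; 40% of $175 = $70. Cost to owner: $70. OOP to date $575.20.
#3 ($782): deductible already satisfied, so owner's share is 40% × $782 = $312.80. Owner pays $312.80; OOP now $888.
#4 ($1174): deductible met; 40% of $1174 = $469.60. Cost to owner: $469.60. OOP to date $1357.60.

$469.60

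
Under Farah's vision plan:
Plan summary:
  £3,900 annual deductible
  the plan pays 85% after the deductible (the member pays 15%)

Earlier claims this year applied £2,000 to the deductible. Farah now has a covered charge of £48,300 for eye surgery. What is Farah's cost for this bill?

£2,000 of the £3,900 deductible is already met, leaving £1,900.
The remaining £46,400 (= £48,300 − £1,900) moves to coinsurance.
Member's 15% share of £46,400 is £6,960.
So the member owes £1,900 + £6,960 = £8,860.

£8,860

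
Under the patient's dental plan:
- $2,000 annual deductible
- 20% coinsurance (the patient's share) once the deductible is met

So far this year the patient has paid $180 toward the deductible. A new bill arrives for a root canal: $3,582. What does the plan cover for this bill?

$1,409.60

$180 of the $2,000 deductible is already met, leaving $1,820.
That leaves $3,582 − $1,820 = $1,762 for coinsurance.
Coinsurance: $1,762 × 20% = $352.40.
Patient responsibility: $1,820 + $352.40 = $2,172.40.
Insurer pays the balance: $3,582 − $2,172.40 = $1,409.60.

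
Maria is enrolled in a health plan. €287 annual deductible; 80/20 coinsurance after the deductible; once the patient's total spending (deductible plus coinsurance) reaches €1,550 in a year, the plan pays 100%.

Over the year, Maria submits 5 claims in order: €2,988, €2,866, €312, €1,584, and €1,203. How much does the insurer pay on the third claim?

Claim 1 — €2,988: €287 to deductible, leaving €2,701; 20% of €2,701 = €540.20. Patient owes €827.20 (running OOP €827.20). Insurer: €2,988 − €827.20 = €2,160.80.
Claim 2 — €2,866: 20% coinsurance on €2,866 = €573.20. Patient owes €573.20 (running OOP €1,400.40). Plan pays €2,866 − €573.20 = €2,292.80.
Claim 3 — €312: deductible met; 20% of €312 = €62.40. Cost to patient: €62.40. OOP to date €1,462.80. Insurer: €312 − €62.40 = €249.60.

€249.60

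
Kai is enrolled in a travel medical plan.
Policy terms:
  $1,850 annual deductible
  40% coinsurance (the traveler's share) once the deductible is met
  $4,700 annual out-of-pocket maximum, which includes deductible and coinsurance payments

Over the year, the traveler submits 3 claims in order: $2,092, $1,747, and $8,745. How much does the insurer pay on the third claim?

$6,690.60

#1 ($2,092): deductible takes $1,850, $242 remains; 40% of $242 = $96.80. Traveler pays $1,946.80; OOP now $1,946.80. Plan pays $2,092 − $1,946.80 = $145.20.
#2 ($1,747): deductible met; 40% of $1,747 = $698.80. Traveler pays $698.80; OOP now $2,645.60. Insurer: $1,747 − $698.80 = $1,048.20.
#3 ($8,745): 40% coinsurance on $8,745 = $3,498. That would push OOP to $6,143.60, over the $4,700 cap, so traveler pays $4,700 − $2,645.60 = $2,054.40. Insurer: $8,745 − $2,054.40 = $6,690.60.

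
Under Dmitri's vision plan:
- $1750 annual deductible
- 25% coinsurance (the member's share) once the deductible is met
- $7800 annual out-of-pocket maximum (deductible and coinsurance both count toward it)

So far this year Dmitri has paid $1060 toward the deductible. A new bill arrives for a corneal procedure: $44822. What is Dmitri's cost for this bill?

$6740

$1060 of the $1750 deductible is already met, leaving $690.
The remaining $44132 (= $44822 − $690) moves to coinsurance.
Member's 25% share of $44132 is $11033.
That puts the member's cost at $690 + $11033 = $11723 before any cap.
Adding $11723 to the $1060 already spent would give $12783, which exceeds the $7800 cap; the member pays just $7800 − $1060 = $6740.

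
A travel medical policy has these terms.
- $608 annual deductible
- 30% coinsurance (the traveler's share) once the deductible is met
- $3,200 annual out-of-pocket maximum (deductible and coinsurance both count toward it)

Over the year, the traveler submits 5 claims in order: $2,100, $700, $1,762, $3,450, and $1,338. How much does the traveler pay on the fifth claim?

Claim 1 ($2,100): $608 finishes the deductible; $1,492 goes to coinsurance; coinsurance $1,492 × 30% = $447.60. Traveler owes $1,055.60 (running OOP $1,055.60).
Claim 2 ($700): 30% coinsurance on $700 = $210. Cost to traveler: $210. OOP to date $1,265.60.
Claim 3 ($1,762): deductible already satisfied, so traveler's share is 30% × $1,762 = $528.60. Traveler pays $528.60; OOP now $1,794.20.
Claim 4 ($3,450): 30% coinsurance on $3,450 = $1,035. Traveler pays $1,035; OOP now $2,829.20.
Claim 5 ($1,338): deductible met; 30% of $1,338 = $401.40. Adding that to $2,829.20 gives $3,230.60, past the $3,200 cap; traveler pays only $3,200 − $2,829.20 = $370.80.

$370.80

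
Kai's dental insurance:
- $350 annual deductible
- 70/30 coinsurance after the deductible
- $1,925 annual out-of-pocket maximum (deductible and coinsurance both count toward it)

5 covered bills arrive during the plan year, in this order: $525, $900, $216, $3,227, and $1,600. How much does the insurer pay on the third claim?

Bill 1, $525: $350 finishes the deductible; $175 goes to coinsurance; 30% of $175 = $52.50. Cost to patient: $402.50. OOP to date $402.50. Plan pays $525 − $402.50 = $122.50.
Bill 2, $900: deductible already satisfied, so patient's share is 30% × $900 = $270. Patient pays $270; OOP now $672.50. Plan pays $900 − $270 = $630.
Bill 3, $216: deductible already satisfied, so patient's share is 30% × $216 = $64.80. Cost to patient: $64.80. OOP to date $737.30. Plan pays $216 − $64.80 = $151.20.

$151.20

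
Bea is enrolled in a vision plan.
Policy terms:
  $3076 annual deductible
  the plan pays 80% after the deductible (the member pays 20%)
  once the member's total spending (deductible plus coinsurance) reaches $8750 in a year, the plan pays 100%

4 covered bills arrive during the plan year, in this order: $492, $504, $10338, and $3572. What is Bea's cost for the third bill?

#1 ($492): entire amount goes to the deductible. Member pays $492; OOP now $492.
#2 ($504): fully absorbed by the deductible. Member owes $504 (running OOP $996).
#3 ($10338): $2080 to deductible, leaving $8258; 20% of $8258 = $1651.60. Member owes $3731.60 (running OOP $4727.60).

$3731.60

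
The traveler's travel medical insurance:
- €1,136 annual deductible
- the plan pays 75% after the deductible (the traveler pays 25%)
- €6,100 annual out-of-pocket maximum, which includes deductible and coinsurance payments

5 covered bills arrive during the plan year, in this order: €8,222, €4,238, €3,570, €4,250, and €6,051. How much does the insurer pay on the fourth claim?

Claim 1 — €8,222: €1,136 to deductible, leaving €7,086; traveler's 25% is €1,771.50. Cost to traveler: €2,907.50. OOP to date €2,907.50. Plan pays €8,222 − €2,907.50 = €5,314.50.
Claim 2 — €4,238: deductible met; 25% of €4,238 = €1,059.50. Traveler pays €1,059.50; OOP now €3,967. Insurer: €4,238 − €1,059.50 = €3,178.50.
Claim 3 — €3,570: deductible already satisfied, so traveler's share is 25% × €3,570 = €892.50. Traveler pays €892.50; OOP now €4,859.50. Insurer: €3,570 − €892.50 = €2,677.50.
Claim 4 — €4,250: deductible met; 25% of €4,250 = €1,062.50. Traveler owes €1,062.50 (running OOP €5,922). Insurer: €4,250 − €1,062.50 = €3,187.50.

€3,187.50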